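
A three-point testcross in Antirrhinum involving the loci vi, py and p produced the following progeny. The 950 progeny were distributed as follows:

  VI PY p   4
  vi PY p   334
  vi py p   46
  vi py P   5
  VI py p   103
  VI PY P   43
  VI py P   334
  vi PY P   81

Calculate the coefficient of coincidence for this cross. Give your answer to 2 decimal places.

The two most frequent reciprocal classes, vi PY p and VI py P, are the parental types, so the F1 was vi PY p / VI py P.
The two rarest classes, VI PY p and vi py P, are the double crossovers. Comparing them with the parentals, only the vi allele has switched, so vi is the middle locus and the order is p – vi – py.
p–vi: (184 + 9)/950 = 0.2032; vi–py: (89 + 9)/950 = 0.1032.
Expected DCO frequency = 0.2032 × 0.1032 ≈ 0.02097; observed = 9/950 ≈ 0.00947.
Coefficient of coincidence = 0.00947/0.02097 ≈ 0.45.

0.45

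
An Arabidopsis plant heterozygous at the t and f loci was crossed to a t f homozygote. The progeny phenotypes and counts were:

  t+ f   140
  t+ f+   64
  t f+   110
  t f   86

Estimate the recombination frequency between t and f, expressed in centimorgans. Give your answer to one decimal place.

The two most frequent classes, t+ f (140) and t f+ (110), are the parental types, so the F1 was t+ f / t f+.
The recombinant classes are t+ f+ and t f: 64 + 86 = 150.
Recombination frequency = 150/400 = 0.3750 ≈ 37.5%, i.e. 37.5 centimorgans.

37.5 centimorgans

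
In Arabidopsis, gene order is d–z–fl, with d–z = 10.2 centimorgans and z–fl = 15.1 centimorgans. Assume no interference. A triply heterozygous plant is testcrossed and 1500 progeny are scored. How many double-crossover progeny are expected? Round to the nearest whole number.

23

Map distances give recombination frequencies of 0.102 and 0.151 for the two intervals.
With no interference, expected double-crossover frequency = 0.102 × 0.151 = 0.01540.
Expected number = 0.01540 × 1500 = 23.10 ≈ 23.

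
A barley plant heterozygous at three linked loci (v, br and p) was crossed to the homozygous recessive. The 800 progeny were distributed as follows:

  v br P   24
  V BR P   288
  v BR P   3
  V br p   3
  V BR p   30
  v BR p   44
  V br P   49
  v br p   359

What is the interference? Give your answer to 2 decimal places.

The two most frequent reciprocal classes, V BR P and v br p, are the parental types, so the F1 was V BR P / v br p.
The two rarest classes, v BR P and V br p, are the double crossovers. Comparing them with the parentals, only the v allele has switched, so v is the middle locus and the order is br – v – p.
br–v: (93 + 6)/800 = 0.1237; v–p: (54 + 6)/800 = 0.0750.
Expected DCO frequency = 0.1237 × 0.0750 ≈ 0.00928; observed = 6/800 ≈ 0.00750.
Coefficient of coincidence = 0.00750/0.00928 ≈ 0.81; interference = 1 − 0.81 = 0.19.

0.19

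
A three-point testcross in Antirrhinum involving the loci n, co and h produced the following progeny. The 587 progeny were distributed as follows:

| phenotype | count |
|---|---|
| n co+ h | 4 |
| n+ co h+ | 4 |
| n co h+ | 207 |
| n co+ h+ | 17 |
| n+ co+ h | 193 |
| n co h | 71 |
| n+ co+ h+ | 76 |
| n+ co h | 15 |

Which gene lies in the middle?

The two most frequent reciprocal classes, n co h+ and n+ co+ h, are the parental types, so the F1 was n co h+ / n+ co+ h.
The two rarest classes, n+ co h+ and n co+ h, are the double crossovers. Comparing them with the parentals, only the n allele has switched, so n is the middle locus and the order is h – n – co.

n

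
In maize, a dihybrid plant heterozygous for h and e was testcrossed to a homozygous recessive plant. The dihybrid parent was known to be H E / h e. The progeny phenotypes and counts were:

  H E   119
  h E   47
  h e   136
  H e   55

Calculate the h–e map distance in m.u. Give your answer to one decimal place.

The recombinant classes are H e and h E: 55 + 47 = 102.
Recombination frequency = 102/357 = 0.2857 ≈ 28.6%, i.e. 28.6 m.u.

28.6 m.u.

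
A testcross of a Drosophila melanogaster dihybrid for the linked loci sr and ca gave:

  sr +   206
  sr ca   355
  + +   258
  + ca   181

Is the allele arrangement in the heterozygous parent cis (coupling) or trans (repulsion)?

The two most frequent classes are + + (258) and sr ca (355); these are the parental (non-recombinant) types.
So the F1 carried + + on one chromosome and sr ca on the other — the recessive alleles are on the same chromosome (cis / coupling).

cis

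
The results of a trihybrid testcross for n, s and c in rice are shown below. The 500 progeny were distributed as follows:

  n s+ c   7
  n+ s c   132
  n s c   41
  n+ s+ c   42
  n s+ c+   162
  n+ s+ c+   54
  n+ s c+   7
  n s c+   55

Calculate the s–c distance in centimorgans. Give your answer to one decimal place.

22.2 centimorgans

The two most frequent reciprocal classes, n+ s c and n s+ c+, are the parental types, so the F1 was n+ s c / n s+ c+.
The two rarest classes, n+ s c+ and n s+ c, are the double crossovers. Comparing them with the parentals, only the c allele has switched, so c is the middle locus and the order is s – c – n.
Crossovers in the s–c interval produce the single-crossover classes n+ s+ c and n s c+ (42 + 55 = 97) plus the double crossovers (14).
RF(s–c) = (97 + 14) / 500 = 111/500 = 0.2220 → 22.2 centimorgans.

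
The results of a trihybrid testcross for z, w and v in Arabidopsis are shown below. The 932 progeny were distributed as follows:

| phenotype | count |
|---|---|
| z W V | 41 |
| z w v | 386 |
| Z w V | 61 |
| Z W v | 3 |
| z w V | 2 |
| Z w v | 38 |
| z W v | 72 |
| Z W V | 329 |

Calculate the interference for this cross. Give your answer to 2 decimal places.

The two most frequent reciprocal classes, z w v and Z W V, are the parental types, so the F1 was z w v / Z W V.
The two rarest classes, z w V and Z W v, are the double crossovers. Comparing them with the parentals, only the v allele has switched, so v is the middle locus and the order is z – v – w.
z–v: (79 + 5)/932 = 0.0901; v–w: (133 + 5)/932 = 0.1481.
Expected DCO frequency = 0.0901 × 0.1481 ≈ 0.01334; observed = 5/932 ≈ 0.00536.
Coefficient of coincidence = 0.00536/0.01334 ≈ 0.40; interference = 1 − 0.40 = 0.60.

0.60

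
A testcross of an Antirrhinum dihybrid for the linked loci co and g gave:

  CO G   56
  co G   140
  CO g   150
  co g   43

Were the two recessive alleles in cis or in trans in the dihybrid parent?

The two most frequent classes are CO g (150) and co G (140); these are the parental (non-recombinant) types.
So the F1 carried CO g on one chromosome and co G on the other — the recessive alleles are on opposite chromosomes (trans / repulsion).

trans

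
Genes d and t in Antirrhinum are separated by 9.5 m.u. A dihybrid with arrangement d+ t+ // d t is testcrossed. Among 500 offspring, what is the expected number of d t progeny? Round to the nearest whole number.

A map distance of 9.5 m.u. corresponds to a recombination frequency of 0.095.
The F1 is d+ t+ / d t, so d t is a parental gamete class with expected frequency (1 − r)/2 = 0.905/2 = 0.4525.
Expected number = 0.4525 × 500 = 226.25 ≈ 226.

226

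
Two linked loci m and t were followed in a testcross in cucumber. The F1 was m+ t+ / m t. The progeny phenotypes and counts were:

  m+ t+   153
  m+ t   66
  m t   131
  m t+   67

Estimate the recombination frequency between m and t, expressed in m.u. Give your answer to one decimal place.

31.9 m.u.

The recombinant classes are m+ t and m t+: 66 + 67 = 133.
Recombination frequency = 133/417 = 0.3189 ≈ 31.9%, i.e. 31.9 m.u.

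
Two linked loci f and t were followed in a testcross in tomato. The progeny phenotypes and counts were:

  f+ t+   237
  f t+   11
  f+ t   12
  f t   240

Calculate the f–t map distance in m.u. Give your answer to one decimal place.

The two most frequent classes, f+ t+ (237) and f t (240), are the parental types, so the F1 was f+ t+ / f t.
The recombinant classes are f+ t and f t+: 12 + 11 = 23.
Recombination frequency = 23/500 = 0.0460 ≈ 4.6%, i.e. 4.6 m.u.

4.6 m.u.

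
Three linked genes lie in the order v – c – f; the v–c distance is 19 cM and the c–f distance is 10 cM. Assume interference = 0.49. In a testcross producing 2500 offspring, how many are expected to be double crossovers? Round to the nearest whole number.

Map distances give recombination frequencies of 0.190 and 0.100 for the two intervals.
With interference 0.49 (so coincidence = 0.51), expected double-crossover frequency = 0.190 × 0.100 × 0.51 = 0.00969.
Expected number = 0.00969 × 2500 = 24.23 ≈ 24.

24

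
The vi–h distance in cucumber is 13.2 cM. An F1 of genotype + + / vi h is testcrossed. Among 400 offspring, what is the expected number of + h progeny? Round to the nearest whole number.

A map distance of 13.2 cM corresponds to a recombination frequency of 0.132.
The F1 is + + / vi h, so + h is a recombinant gamete class with expected frequency r/2 = 0.132/2 = 0.0660.
Expected number = 0.0660 × 400 = 26.40 ≈ 26.

26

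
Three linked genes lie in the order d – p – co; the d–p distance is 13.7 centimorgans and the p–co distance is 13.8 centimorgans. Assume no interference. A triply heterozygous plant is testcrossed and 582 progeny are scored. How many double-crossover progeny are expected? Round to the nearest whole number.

11

Map distances give recombination frequencies of 0.137 and 0.138 for the two intervals.
With no interference, expected double-crossover frequency = 0.137 × 0.138 = 0.01891.
Expected number = 0.01891 × 582 = 11.00 ≈ 11.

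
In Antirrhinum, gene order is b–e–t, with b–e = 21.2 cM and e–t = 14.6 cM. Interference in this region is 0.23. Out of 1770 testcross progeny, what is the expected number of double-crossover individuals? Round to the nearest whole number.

42

Map distances give recombination frequencies of 0.212 and 0.146 for the two intervals.
With interference 0.23 (so coincidence = 0.77), expected double-crossover frequency = 0.212 × 0.146 × 0.77 = 0.02383.
Expected number = 0.02383 × 1770 = 42.18 ≈ 42.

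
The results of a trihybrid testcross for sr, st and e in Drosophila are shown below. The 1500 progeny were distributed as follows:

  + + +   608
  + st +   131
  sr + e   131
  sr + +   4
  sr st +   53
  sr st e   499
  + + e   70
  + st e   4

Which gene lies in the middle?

sr

The two most frequent reciprocal classes, + + + and sr st e, are the parental types, so the F1 was + + + / sr st e.
The two rarest classes, sr + + and + st e, are the double crossovers. Comparing them with the parentals, only the sr allele has switched, so sr is the middle locus and the order is e – sr – st.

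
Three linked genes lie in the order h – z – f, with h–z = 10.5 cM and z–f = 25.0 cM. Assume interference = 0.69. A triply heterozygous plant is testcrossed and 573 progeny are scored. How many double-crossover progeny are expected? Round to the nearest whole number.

5

Map distances give recombination frequencies of 0.105 and 0.250 for the two intervals.
With interference 0.69 (so coincidence = 0.31), expected double-crossover frequency = 0.105 × 0.250 × 0.31 = 0.00814.
Expected number = 0.00814 × 573 = 4.66 ≈ 5.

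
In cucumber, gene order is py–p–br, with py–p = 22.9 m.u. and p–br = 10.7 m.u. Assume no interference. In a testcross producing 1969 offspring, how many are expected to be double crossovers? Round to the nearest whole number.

Map distances give recombination frequencies of 0.229 and 0.107 for the two intervals.
With no interference, expected double-crossover frequency = 0.229 × 0.107 = 0.02450.
Expected number = 0.02450 × 1969 = 48.25 ≈ 48.

48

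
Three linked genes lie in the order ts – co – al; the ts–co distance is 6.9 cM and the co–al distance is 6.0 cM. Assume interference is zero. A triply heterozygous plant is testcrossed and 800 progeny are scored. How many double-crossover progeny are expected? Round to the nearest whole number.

Map distances give recombination frequencies of 0.069 and 0.060 for the two intervals.
With no interference, expected double-crossover frequency = 0.069 × 0.060 = 0.00414.
Expected number = 0.00414 × 800 = 3.31 ≈ 3.

3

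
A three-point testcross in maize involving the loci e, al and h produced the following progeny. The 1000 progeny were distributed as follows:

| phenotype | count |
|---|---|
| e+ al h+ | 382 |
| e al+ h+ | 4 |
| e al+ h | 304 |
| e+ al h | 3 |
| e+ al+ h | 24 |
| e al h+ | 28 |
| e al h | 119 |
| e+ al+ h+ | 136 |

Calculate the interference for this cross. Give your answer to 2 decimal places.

The two most frequent reciprocal classes, e al+ h and e+ al h+, are the parental types, so the F1 was e al+ h / e+ al h+.
The two rarest classes, e al+ h+ and e+ al h, are the double crossovers. Comparing them with the parentals, only the h allele has switched, so h is the middle locus and the order is e – h – al.
e–h: (52 + 7)/1000 = 0.0590; h–al: (255 + 7)/1000 = 0.2620.
Expected DCO frequency = 0.0590 × 0.2620 ≈ 0.01546; observed = 7/1000 ≈ 0.00700.
Coefficient of coincidence = 0.00700/0.01546 ≈ 0.45; interference = 1 − 0.45 = 0.55.

0.55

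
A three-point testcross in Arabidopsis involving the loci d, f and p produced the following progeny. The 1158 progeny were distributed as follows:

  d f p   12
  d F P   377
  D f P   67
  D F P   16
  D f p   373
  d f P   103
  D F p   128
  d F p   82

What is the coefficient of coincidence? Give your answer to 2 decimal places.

0.71

The two most frequent reciprocal classes, d F P and D f p, are the parental types, so the F1 was d F P / D f p.
The two rarest classes, D F P and d f p, are the double crossovers. Comparing them with the parentals, only the d allele has switched, so d is the middle locus and the order is f – d – p.
f–d: (231 + 28)/1158 = 0.2237; d–p: (149 + 28)/1158 = 0.1528.
Expected DCO frequency = 0.2237 × 0.1528 ≈ 0.03418; observed = 28/1158 ≈ 0.02418.
Coefficient of coincidence = 0.02418/0.03418 ≈ 0.71.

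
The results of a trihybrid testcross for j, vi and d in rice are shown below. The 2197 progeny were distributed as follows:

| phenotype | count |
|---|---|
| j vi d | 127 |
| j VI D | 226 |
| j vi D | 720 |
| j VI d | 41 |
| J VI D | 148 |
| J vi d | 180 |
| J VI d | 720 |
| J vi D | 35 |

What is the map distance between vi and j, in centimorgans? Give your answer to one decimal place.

21.9 centimorgans

The two most frequent reciprocal classes, J VI d and j vi D, are the parental types, so the F1 was J VI d / j vi D.
The two rarest classes, j VI d and J vi D, are the double crossovers. Comparing them with the parentals, only the j allele has switched, so j is the middle locus and the order is vi – j – d.
Crossovers in the vi–j interval produce the single-crossover classes J vi d and j VI D (180 + 226 = 406) plus the double crossovers (76).
RF(vi–j) = (406 + 76) / 2197 = 482/2197 = 0.2194 → 21.9 centimorgans.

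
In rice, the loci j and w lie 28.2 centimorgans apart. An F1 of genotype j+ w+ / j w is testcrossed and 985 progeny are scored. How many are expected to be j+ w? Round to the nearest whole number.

A map distance of 28.2 centimorgans corresponds to a recombination frequency of 0.282.
The F1 is j+ w+ / j w, so j+ w is a recombinant gamete class with expected frequency r/2 = 0.282/2 = 0.1410.
Expected number = 0.1410 × 985 = 138.88 ≈ 139.

139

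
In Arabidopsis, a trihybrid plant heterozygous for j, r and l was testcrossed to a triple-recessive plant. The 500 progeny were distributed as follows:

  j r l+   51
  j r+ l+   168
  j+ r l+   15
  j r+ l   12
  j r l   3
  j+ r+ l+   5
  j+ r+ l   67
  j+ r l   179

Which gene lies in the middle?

j

The two most frequent reciprocal classes, j+ r l and j r+ l+, are the parental types, so the F1 was j+ r l / j r+ l+.
The two rarest classes, j r l and j+ r+ l+, are the double crossovers. Comparing them with the parentals, only the j allele has switched, so j is the middle locus and the order is r – j – l.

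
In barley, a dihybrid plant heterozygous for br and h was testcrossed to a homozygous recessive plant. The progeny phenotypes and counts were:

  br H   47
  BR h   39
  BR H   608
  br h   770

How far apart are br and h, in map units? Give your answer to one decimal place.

5.9 map units

The two most frequent classes, BR H (608) and br h (770), are the parental types, so the F1 was BR H / br h.
The recombinant classes are BR h and br H: 39 + 47 = 86.
Recombination frequency = 86/1464 = 0.0587 ≈ 5.9%, i.e. 5.9 map units.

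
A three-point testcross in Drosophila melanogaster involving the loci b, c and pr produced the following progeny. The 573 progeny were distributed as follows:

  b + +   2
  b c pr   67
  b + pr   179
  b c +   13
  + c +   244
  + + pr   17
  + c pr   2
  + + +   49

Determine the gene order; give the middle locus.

The two most frequent reciprocal classes, b + pr and + c +, are the parental types, so the F1 was b + pr / + c +.
The two rarest classes, b + + and + c pr, are the double crossovers. Comparing them with the parentals, only the pr allele has switched, so pr is the middle locus and the order is b – pr – c.

pr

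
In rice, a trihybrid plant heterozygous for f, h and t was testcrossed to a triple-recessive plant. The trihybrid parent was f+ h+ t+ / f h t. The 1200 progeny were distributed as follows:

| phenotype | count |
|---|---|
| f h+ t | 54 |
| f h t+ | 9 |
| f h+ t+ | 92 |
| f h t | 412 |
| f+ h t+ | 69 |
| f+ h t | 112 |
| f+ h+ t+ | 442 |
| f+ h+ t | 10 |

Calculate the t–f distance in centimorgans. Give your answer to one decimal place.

18.6 centimorgans

The two rarest classes, f+ h+ t and f h t+, are the double crossovers. Comparing them with the parentals, only the t allele has switched, so t is the middle locus and the order is h – t – f.
Crossovers in the t–f interval produce the single-crossover classes f h+ t+ and f+ h t (92 + 112 = 204) plus the double crossovers (19).
RF(t–f) = (204 + 19) / 1200 = 223/1200 = 0.1858 → 18.6 centimorgans.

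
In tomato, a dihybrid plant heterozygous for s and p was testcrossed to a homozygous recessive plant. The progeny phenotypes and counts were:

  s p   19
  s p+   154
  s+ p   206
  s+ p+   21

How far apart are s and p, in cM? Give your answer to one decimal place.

10.0 cM

The two most frequent classes, s+ p (206) and s p+ (154), are the parental types, so the F1 was s+ p / s p+.
The recombinant classes are s+ p+ and s p: 21 + 19 = 40.
Recombination frequency = 40/400 = 0.1000 ≈ 10.0%, i.e. 10.0 cM.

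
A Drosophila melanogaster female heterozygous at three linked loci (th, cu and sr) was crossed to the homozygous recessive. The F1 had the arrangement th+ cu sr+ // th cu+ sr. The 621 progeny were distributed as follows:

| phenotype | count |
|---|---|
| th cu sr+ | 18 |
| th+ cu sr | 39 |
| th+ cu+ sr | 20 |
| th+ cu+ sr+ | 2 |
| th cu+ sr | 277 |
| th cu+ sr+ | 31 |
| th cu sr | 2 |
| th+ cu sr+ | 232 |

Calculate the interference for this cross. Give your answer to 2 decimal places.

The two rarest classes, th+ cu+ sr+ and th cu sr, are the double crossovers. Comparing them with the parentals, only the cu allele has switched, so cu is the middle locus and the order is th – cu – sr.
th–cu: (38 + 4)/621 = 0.0676; cu–sr: (70 + 4)/621 = 0.1192.
Expected DCO frequency = 0.0676 × 0.1192 ≈ 0.00806; observed = 4/621 ≈ 0.00644.
Coefficient of coincidence = 0.00644/0.00806 ≈ 0.80; interference = 1 − 0.80 = 0.20.

0.20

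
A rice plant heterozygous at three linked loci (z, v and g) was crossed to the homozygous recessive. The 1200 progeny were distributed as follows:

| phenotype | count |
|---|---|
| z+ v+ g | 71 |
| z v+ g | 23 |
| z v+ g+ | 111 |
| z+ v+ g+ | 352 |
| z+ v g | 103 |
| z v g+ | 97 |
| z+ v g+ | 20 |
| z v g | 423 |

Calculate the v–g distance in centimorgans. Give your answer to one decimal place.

17.6 centimorgans

The two most frequent reciprocal classes, z+ v+ g+ and z v g, are the parental types, so the F1 was z+ v+ g+ / z v g.
The two rarest classes, z+ v g+ and z v+ g, are the double crossovers. Comparing them with the parentals, only the v allele has switched, so v is the middle locus and the order is g – v – z.
Crossovers in the g–v interval produce the single-crossover classes z+ v+ g and z v g+ (71 + 97 = 168) plus the double crossovers (43).
RF(g–v) = (168 + 43) / 1200 = 211/1200 = 0.1758 → 17.6 centimorgans.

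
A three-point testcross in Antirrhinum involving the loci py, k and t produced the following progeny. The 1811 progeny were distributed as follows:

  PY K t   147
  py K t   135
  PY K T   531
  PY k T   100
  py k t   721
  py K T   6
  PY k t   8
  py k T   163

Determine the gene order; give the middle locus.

The two most frequent reciprocal classes, PY K T and py k t, are the parental types, so the F1 was PY K T / py k t.
The two rarest classes, py K T and PY k t, are the double crossovers. Comparing them with the parentals, only the py allele has switched, so py is the middle locus and the order is t – py – k.

py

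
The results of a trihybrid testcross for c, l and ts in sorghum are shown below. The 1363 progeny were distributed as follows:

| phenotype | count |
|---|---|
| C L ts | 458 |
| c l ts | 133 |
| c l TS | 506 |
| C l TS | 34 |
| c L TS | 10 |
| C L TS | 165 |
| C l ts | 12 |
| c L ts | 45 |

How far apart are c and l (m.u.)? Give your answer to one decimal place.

The two most frequent reciprocal classes, c l TS and C L ts, are the parental types, so the F1 was c l TS / C L ts.
The two rarest classes, c L TS and C l ts, are the double crossovers. Comparing them with the parentals, only the l allele has switched, so l is the middle locus and the order is c – l – ts.
Crossovers in the c–l interval produce the single-crossover classes C l TS and c L ts (34 + 45 = 79) plus the double crossovers (22).
RF(c–l) = (79 + 22) / 1363 = 101/1363 = 0.0741 → 7.4 m.u.

7.4 m.u.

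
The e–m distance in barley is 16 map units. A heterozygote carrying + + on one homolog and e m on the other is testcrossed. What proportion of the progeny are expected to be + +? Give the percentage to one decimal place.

42.0%

A map distance of 16 map units corresponds to a recombination frequency of 0.160.
The F1 is + + / e m, so + + is a parental gamete class with expected frequency (1 − r)/2 = 0.840/2 = 0.4200.
That is 0.4200 = 42.0% of the progeny.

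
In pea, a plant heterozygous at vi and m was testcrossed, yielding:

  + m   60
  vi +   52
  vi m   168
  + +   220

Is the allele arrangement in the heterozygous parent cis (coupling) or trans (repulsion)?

cis

The two most frequent classes are + + (220) and vi m (168); these are the parental (non-recombinant) types.
So the F1 carried + + on one chromosome and vi m on the other — the recessive alleles are on the same chromosome (cis / coupling).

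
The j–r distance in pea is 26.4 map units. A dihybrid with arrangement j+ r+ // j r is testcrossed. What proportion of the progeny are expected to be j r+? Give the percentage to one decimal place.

13.2%

A map distance of 26.4 map units corresponds to a recombination frequency of 0.264.
The F1 is j+ r+ / j r, so j r+ is a recombinant gamete class with expected frequency r/2 = 0.264/2 = 0.1320.
That is 0.1320 = 13.2% of the progeny.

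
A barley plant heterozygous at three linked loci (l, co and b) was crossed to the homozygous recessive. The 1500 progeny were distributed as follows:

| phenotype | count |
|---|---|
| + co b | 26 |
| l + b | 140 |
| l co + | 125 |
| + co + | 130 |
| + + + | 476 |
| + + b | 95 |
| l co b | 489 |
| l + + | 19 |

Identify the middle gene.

The two most frequent reciprocal classes, + + + and l co b, are the parental types, so the F1 was + + + / l co b.
The two rarest classes, l + + and + co b, are the double crossovers. Comparing them with the parentals, only the l allele has switched, so l is the middle locus and the order is co – l – b.

l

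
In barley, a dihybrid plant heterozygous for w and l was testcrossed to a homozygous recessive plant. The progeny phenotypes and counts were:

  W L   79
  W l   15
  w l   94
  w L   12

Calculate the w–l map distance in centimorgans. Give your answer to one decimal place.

13.5 centimorgans

The two most frequent classes, W L (79) and w l (94), are the parental types, so the F1 was W L / w l.
The recombinant classes are W l and w L: 15 + 12 = 27.
Recombination frequency = 27/200 = 0.1350 ≈ 13.5%, i.e. 13.5 centimorgans.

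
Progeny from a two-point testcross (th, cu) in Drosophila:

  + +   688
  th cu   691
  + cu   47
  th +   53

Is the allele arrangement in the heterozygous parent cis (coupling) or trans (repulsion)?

The two most frequent classes are + + (688) and th cu (691); these are the parental (non-recombinant) types.
So the F1 carried + + on one chromosome and th cu on the other — the recessive alleles are on the same chromosome (cis / coupling).

cis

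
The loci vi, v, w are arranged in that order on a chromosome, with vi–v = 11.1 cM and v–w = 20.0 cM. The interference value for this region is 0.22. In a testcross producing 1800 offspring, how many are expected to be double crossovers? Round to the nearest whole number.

31

Map distances give recombination frequencies of 0.111 and 0.200 for the two intervals.
With interference 0.22 (so coincidence = 0.78), expected double-crossover frequency = 0.111 × 0.200 × 0.78 = 0.01732.
Expected number = 0.01732 × 1800 = 31.17 ≈ 31.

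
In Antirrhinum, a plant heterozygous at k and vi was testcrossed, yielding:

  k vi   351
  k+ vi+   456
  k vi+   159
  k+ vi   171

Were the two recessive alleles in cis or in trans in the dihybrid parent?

cis

The two most frequent classes are k+ vi+ (456) and k vi (351); these are the parental (non-recombinant) types.
So the F1 carried k+ vi+ on one chromosome and k vi on the other — the recessive alleles are on the same chromosome (cis / coupling).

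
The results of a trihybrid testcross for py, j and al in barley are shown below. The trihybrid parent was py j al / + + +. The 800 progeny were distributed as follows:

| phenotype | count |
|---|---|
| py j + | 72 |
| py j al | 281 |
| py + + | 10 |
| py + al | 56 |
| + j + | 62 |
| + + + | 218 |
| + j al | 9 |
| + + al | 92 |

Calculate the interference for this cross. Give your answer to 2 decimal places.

The two rarest classes, + j al and py + +, are the double crossovers. Comparing them with the parentals, only the py allele has switched, so py is the middle locus and the order is al – py – j.
al–py: (164 + 19)/800 = 0.2288; py–j: (118 + 19)/800 = 0.1713.
Expected DCO frequency = 0.2288 × 0.1713 ≈ 0.03919; observed = 19/800 ≈ 0.02375.
Coefficient of coincidence = 0.02375/0.03919 ≈ 0.61; interference = 1 − 0.61 = 0.39.

0.39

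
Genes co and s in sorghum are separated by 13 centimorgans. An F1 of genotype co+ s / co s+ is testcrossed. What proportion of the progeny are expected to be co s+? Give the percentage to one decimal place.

A map distance of 13 centimorgans corresponds to a recombination frequency of 0.130.
The F1 is co+ s / co s+, so co s+ is a parental gamete class with expected frequency (1 − r)/2 = 0.870/2 = 0.4350.
That is 0.4350 = 43.5% of the progeny.

43.5%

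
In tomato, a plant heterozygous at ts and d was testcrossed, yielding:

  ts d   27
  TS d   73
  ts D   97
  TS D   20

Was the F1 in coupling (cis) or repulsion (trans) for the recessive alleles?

The two most frequent classes are TS d (73) and ts D (97); these are the parental (non-recombinant) types.
So the F1 carried TS d on one chromosome and ts D on the other — the recessive alleles are on opposite chromosomes (trans / repulsion).

trans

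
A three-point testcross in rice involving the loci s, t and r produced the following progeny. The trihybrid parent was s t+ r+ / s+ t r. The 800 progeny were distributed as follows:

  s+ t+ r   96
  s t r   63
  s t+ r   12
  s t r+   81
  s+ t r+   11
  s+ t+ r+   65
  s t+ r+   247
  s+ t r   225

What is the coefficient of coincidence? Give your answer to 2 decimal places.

0.61

The two rarest classes, s t+ r and s+ t r+, are the double crossovers. Comparing them with the parentals, only the r allele has switched, so r is the middle locus and the order is t – r – s.
t–r: (177 + 23)/800 = 0.2500; r–s: (128 + 23)/800 = 0.1888.
Expected DCO frequency = 0.2500 × 0.1888 ≈ 0.04720; observed = 23/800 ≈ 0.02875.
Coefficient of coincidence = 0.02875/0.04720 ≈ 0.61.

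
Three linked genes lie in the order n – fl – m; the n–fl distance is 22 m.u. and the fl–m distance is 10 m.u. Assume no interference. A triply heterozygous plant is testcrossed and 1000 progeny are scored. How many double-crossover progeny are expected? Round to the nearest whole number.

22

Map distances give recombination frequencies of 0.220 and 0.100 for the two intervals.
With no interference, expected double-crossover frequency = 0.220 × 0.100 = 0.02200.
Expected number = 0.02200 × 1000 = 22.00 ≈ 22.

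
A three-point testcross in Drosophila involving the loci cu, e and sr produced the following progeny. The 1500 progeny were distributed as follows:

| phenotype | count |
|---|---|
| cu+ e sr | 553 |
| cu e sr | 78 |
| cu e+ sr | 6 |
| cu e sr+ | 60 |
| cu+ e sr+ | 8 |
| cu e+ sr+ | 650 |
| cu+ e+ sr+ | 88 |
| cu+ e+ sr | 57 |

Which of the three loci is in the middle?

The two most frequent reciprocal classes, cu e+ sr+ and cu+ e sr, are the parental types, so the F1 was cu e+ sr+ / cu+ e sr.
The two rarest classes, cu e+ sr and cu+ e sr+, are the double crossovers. Comparing them with the parentals, only the sr allele has switched, so sr is the middle locus and the order is e – sr – cu.

sr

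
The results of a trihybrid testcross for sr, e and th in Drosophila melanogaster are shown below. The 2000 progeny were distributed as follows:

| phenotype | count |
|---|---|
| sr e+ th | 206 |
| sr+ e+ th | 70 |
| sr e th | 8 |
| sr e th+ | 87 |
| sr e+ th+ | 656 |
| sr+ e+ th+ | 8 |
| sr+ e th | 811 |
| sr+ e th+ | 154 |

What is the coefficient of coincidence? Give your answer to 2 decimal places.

0.49

The two most frequent reciprocal classes, sr+ e th and sr e+ th+, are the parental types, so the F1 was sr+ e th / sr e+ th+.
The two rarest classes, sr e th and sr+ e+ th+, are the double crossovers. Comparing them with the parentals, only the sr allele has switched, so sr is the middle locus and the order is e – sr – th.
e–sr: (157 + 16)/2000 = 0.0865; sr–th: (360 + 16)/2000 = 0.1880.
Expected DCO frequency = 0.0865 × 0.1880 ≈ 0.01626; observed = 16/2000 ≈ 0.00800.
Coefficient of coincidence = 0.00800/0.01626 ≈ 0.49.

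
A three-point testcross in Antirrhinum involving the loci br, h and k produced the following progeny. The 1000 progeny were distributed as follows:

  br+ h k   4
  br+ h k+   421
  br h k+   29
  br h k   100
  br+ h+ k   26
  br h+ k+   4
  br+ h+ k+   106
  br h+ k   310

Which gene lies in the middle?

The two most frequent reciprocal classes, br h+ k and br+ h k+, are the parental types, so the F1 was br h+ k / br+ h k+.
The two rarest classes, br h+ k+ and br+ h k, are the double crossovers. Comparing them with the parentals, only the k allele has switched, so k is the middle locus and the order is br – k – h.

k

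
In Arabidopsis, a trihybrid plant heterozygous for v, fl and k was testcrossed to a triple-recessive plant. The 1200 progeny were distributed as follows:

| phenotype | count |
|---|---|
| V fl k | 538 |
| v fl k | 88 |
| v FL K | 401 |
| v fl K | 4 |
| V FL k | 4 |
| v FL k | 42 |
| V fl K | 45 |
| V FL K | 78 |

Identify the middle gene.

fl

The two most frequent reciprocal classes, V fl k and v FL K, are the parental types, so the F1 was V fl k / v FL K.
The two rarest classes, V FL k and v fl K, are the double crossovers. Comparing them with the parentals, only the fl allele has switched, so fl is the middle locus and the order is k – fl – v.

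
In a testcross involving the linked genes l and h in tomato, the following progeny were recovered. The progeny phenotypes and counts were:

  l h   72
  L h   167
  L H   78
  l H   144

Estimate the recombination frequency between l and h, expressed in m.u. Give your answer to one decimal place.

The two most frequent classes, L h (167) and l H (144), are the parental types, so the F1 was L h / l H.
The recombinant classes are L H and l h: 78 + 72 = 150.
Recombination frequency = 150/461 = 0.3254 ≈ 32.5%, i.e. 32.5 m.u.

32.5 m.u.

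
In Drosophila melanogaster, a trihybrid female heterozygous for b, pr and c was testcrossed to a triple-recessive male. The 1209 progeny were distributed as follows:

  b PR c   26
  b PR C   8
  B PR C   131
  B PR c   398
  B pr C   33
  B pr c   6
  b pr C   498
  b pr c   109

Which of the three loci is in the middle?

The two most frequent reciprocal classes, b pr C and B PR c, are the parental types, so the F1 was b pr C / B PR c.
The two rarest classes, b PR C and B pr c, are the double crossovers. Comparing them with the parentals, only the pr allele has switched, so pr is the middle locus and the order is c – pr – b.

pr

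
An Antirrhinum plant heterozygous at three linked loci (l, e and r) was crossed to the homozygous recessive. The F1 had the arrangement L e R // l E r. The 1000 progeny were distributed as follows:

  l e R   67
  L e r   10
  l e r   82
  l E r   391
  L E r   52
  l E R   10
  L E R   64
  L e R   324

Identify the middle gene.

r

The two rarest classes, L e r and l E R, are the double crossovers. Comparing them with the parentals, only the r allele has switched, so r is the middle locus and the order is e – r – l.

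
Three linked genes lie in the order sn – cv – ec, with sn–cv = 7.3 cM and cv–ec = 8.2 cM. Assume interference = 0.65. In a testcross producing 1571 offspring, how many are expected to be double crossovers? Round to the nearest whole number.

Map distances give recombination frequencies of 0.073 and 0.082 for the two intervals.
With interference 0.65 (so coincidence = 0.35), expected double-crossover frequency = 0.073 × 0.082 × 0.35 = 0.00210.
Expected number = 0.00210 × 1571 = 3.29 ≈ 3.

3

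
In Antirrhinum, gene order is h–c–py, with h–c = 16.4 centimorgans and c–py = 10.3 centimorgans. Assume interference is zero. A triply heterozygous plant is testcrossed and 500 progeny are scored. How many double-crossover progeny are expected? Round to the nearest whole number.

8

Map distances give recombination frequencies of 0.164 and 0.103 for the two intervals.
With no interference, expected double-crossover frequency = 0.164 × 0.103 = 0.01689.
Expected number = 0.01689 × 500 = 8.45 ≈ 8.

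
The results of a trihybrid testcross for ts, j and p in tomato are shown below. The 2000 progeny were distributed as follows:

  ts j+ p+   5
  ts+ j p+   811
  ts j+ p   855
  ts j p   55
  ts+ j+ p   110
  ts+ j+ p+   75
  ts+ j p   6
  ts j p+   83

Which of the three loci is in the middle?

p

The two most frequent reciprocal classes, ts j+ p and ts+ j p+, are the parental types, so the F1 was ts j+ p / ts+ j p+.
The two rarest classes, ts j+ p+ and ts+ j p, are the double crossovers. Comparing them with the parentals, only the p allele has switched, so p is the middle locus and the order is ts – p – j.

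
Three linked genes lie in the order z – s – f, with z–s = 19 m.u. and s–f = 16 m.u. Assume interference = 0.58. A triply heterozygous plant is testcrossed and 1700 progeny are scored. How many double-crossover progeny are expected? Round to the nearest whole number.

Map distances give recombination frequencies of 0.190 and 0.160 for the two intervals.
With interference 0.58 (so coincidence = 0.42), expected double-crossover frequency = 0.190 × 0.160 × 0.42 = 0.01277.
Expected number = 0.01277 × 1700 = 21.71 ≈ 22.

22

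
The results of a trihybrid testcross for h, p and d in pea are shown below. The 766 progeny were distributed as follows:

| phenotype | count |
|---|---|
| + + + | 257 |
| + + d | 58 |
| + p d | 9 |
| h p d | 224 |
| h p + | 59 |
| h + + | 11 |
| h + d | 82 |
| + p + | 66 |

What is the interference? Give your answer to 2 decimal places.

The two most frequent reciprocal classes, h p d and + + +, are the parental types, so the F1 was h p d / + + +.
The two rarest classes, + p d and h + +, are the double crossovers. Comparing them with the parentals, only the h allele has switched, so h is the middle locus and the order is p – h – d.
p–h: (148 + 20)/766 = 0.2193; h–d: (117 + 20)/766 = 0.1789.
Expected DCO frequency = 0.2193 × 0.1789 ≈ 0.03923; observed = 20/766 ≈ 0.02611.
Coefficient of coincidence = 0.02611/0.03923 ≈ 0.67; interference = 1 − 0.67 = 0.33.

0.33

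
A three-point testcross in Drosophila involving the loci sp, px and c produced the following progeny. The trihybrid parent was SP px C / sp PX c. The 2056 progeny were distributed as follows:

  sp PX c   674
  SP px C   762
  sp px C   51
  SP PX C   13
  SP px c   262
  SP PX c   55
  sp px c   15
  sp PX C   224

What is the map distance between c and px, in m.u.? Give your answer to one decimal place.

The two rarest classes, SP PX C and sp px c, are the double crossovers. Comparing them with the parentals, only the px allele has switched, so px is the middle locus and the order is sp – px – c.
Crossovers in the px–c interval produce the single-crossover classes SP px c and sp PX C (262 + 224 = 486) plus the double crossovers (28).
RF(px–c) = (486 + 28) / 2056 = 514/2056 = 0.2500 → 25.0 m.u.

25.0 m.u.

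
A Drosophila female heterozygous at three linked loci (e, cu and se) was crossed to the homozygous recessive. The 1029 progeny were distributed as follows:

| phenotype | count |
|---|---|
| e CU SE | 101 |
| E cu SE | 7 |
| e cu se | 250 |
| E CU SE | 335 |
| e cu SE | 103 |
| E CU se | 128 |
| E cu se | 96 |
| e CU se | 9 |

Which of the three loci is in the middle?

The two most frequent reciprocal classes, e cu se and E CU SE, are the parental types, so the F1 was e cu se / E CU SE.
The two rarest classes, e CU se and E cu SE, are the double crossovers. Comparing them with the parentals, only the cu allele has switched, so cu is the middle locus and the order is e – cu – se.

cu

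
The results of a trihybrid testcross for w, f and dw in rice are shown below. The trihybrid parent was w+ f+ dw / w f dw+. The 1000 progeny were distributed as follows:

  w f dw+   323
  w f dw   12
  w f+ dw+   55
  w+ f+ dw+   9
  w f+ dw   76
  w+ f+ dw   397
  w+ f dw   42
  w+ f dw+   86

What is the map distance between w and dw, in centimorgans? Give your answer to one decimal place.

The two rarest classes, w+ f+ dw+ and w f dw, are the double crossovers. Comparing them with the parentals, only the dw allele has switched, so dw is the middle locus and the order is f – dw – w.
Crossovers in the dw–w interval produce the single-crossover classes w f+ dw and w+ f dw+ (76 + 86 = 162) plus the double crossovers (21).
RF(dw–w) = (162 + 21) / 1000 = 183/1000 = 0.1830 → 18.3 centimorgans.

18.3 centimorgans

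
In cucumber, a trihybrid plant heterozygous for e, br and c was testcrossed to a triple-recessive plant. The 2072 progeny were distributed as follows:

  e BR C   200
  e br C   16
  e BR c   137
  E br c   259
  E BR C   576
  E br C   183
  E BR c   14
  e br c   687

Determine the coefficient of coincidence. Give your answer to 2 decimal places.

The two most frequent reciprocal classes, e br c and E BR C, are the parental types, so the F1 was e br c / E BR C.
The two rarest classes, e br C and E BR c, are the double crossovers. Comparing them with the parentals, only the c allele has switched, so c is the middle locus and the order is br – c – e.
br–c: (320 + 30)/2072 = 0.1689; c–e: (459 + 30)/2072 = 0.2360.
Expected DCO frequency = 0.1689 × 0.2360 ≈ 0.03986; observed = 30/2072 ≈ 0.01448.
Coefficient of coincidence = 0.01448/0.03986 ≈ 0.36.

0.36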